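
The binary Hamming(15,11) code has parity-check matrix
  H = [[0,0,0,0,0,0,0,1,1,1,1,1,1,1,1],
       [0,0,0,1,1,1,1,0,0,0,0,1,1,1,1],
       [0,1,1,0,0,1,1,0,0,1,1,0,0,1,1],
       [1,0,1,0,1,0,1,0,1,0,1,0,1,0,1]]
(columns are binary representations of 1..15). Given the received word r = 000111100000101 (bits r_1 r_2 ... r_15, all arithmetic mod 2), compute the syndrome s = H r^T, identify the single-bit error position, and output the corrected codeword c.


s = (0, 0, 1, 0)^T, error position = 2, corrected codeword c = 010111100000101

Compute s = H r^T mod 2 one row at a time:
  s_1 = 0 + 0 + 0 + 0 + 0 + 1 + 0 + 1 = 2 ≡ 0 (mod 2).
  s_2 = 1 + 1 + 1 + 1 + 0 + 1 + 0 + 1 = 6 ≡ 0 (mod 2).
  s_3 = 0 + 0 + 1 + 1 + 0 + 0 + 0 + 1 = 3 ≡ 1 (mod 2).
  s_4 = 0 + 0 + 1 + 1 + 0 + 0 + 1 + 1 = 4 ≡ 0 (mod 2).
s = (0, 0, 1, 0)^T — this equals column 2 of H (binary 0010), so error is at position 2.
Correct: flip bit 2 of r = 000111100000101 to get c = 010111100000101.


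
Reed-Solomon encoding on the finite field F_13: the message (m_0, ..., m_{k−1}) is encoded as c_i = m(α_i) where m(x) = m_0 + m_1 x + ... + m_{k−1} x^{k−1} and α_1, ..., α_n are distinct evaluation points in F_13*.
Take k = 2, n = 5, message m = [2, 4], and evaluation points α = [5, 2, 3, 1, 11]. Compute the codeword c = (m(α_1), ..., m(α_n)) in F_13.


c = [9, 10, 1, 6, 7]

Message polynomial: m(x) = 2 + 4·x (mod 13).
For each evaluation point α_i, compute m(α_i) mod 13:
  α_1 = 5: Horner steps 4 → 9, so m(5) = 9.
  α_2 = 2: Horner steps 4 → 10, so m(2) = 10.
  α_3 = 3: Horner steps 4 → 1, so m(3) = 1.
  α_4 = 1: Horner steps 4 → 6, so m(1) = 6.
  α_5 = 11: Horner steps 4 → 7, so m(11) = 7.
Codeword c = [9, 10, 1, 6, 7] ∈ F_13^5.


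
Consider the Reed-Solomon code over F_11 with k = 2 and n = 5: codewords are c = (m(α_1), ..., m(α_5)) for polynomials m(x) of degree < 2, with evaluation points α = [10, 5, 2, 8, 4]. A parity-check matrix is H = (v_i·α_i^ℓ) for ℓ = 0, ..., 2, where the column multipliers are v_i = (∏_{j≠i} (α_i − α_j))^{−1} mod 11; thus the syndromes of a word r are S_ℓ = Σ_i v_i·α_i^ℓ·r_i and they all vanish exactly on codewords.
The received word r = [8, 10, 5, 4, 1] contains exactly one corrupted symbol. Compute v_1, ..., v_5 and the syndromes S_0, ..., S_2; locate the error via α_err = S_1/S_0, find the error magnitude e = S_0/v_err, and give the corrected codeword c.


S = (9, 2, 9), error at position 1, error magnitude e = 8, c = [0, 10, 5, 4, 1].

Step 1: column multipliers v_i = (∏_{j≠i}(α_i − α_j))^{−1} mod 11.
  i = 1 (α = 10): (10−5)(10−2)(10−8)(10−4) = 5·8·2·6 = 480 ≡ 7, so v_1 = 7^{−1} = 8 (mod 11).
  i = 2 (α = 5): (5−10)(5−2)(5−8)(5−4) = (−5)·3·(−3)·1 = 45 ≡ 1, so v_2 = 1^{−1} = 1 (mod 11).
  i = 3 (α = 2): (2−10)(2−5)(2−8)(2−4) = (−8)·(−3)·(−6)·(−2) = 288 ≡ 2, so v_3 = 2^{−1} = 6 (mod 11).
  i = 4 (α = 8): (8−10)(8−5)(8−2)(8−4) = (−2)·3·6·4 = −144 ≡ 10, so v_4 = 10^{−1} = 10 (mod 11).
  i = 5 (α = 4): (4−10)(4−5)(4−2)(4−8) = (−6)·(−1)·2·(−4) = −48 ≡ 7, so v_5 = 7^{−1} = 8 (mod 11).
  v = [8, 1, 6, 10, 8].
Step 2: syndromes of r = [8, 10, 5, 4, 1] (all sums mod 11).
  S_0 = Σ v_i r_i = 8·8 + 1·10 + 6·5 + 10·4 + 8·1 = 152 ≡ 9.
  S_1 = Σ v_i α_i r_i = 8·10·8 + 1·5·10 + 6·2·5 + 10·8·4 + 8·4·1 = 1102 ≡ 2.
  α_i^2 mod 11 = [1, 3, 4, 9, 5].
  S_2 = Σ v_i α_i^2 r_i = 8·1·8 + 1·3·10 + 6·4·5 + 10·9·4 + 8·5·1 = 614 ≡ 9.
  S = (9, 2, 9) ≠ 0, so r is not a codeword (an error is present).
Step 3: locate the error. For a single error e at position i, S_ℓ = v_i·e·α_i^ℓ, so α_err = S_1/S_0.
  S_0^{−1} = 9^{−1} = 5 (mod 11), so α_err = 2·5 = 10 ≡ 10 = α_1. Error position i = 1.
  Consistency check: S_2/S_1 = 9·6 = 54 ≡ 10 = α_err ✓ (single-error assumption holds).
Step 4: error magnitude e = S_0/v_1 = S_0·∏_{j≠1}(α_1 − α_j) = 9·7 = 63 ≡ 8 (mod 11).
Step 5: correct position 1: c_1 = r_1 − e = 8 − 8 ≡ 0 (mod 11). Hence c = [0, 10, 5, 4, 1].
  Check: interpolating c through the α_i gives m(x) = 9 + 9·x (degree < 2) with m(α_i) = c_i for every i, so c is indeed a codeword.


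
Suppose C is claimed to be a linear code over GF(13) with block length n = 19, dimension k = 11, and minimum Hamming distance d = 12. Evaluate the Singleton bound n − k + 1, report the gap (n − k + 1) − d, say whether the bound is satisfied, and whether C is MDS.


Singleton RHS = n − k + 1 = 9, slack = -3, bound violated (no such code; not MDS).

Singleton bound: d ≤ n − k + 1.
Here n = 19, k = 11, so n − k + 1 = 9.
Given d = 12, check d ≤ 9: NO.
Slack = (n − k + 1) − d = -3.
The slack is negative: d = 12 exceeds n − k + 1 = 9 by 3, so the Singleton bound is violated and no linear [19, 11, 12]_13 code can exist. In particular it is not MDS (MDS requires d = n − k + 1 exactly).
Description: the claimed parameters are [19, 11, 12]_13; such a code would be impossible (violates the Singleton bound).


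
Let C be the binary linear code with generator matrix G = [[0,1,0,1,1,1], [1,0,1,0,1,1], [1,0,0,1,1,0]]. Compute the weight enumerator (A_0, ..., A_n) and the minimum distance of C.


Weight distribution: A_0 = 1, A_3 = 4, A_4 = 3. Minimum distance d = 3.

Enumerate all 2^3 = 8 messages m ∈ F_2^3.
For each, compute codeword c = mG in F_2^6, then tally its weight.
  m = 000 → c = 000000, weight = 0.
  m = 100 → c = 010111, weight = 4.
  m = 010 → c = 101011, weight = 4.
  m = 110 → c = 111100, weight = 4.
  m = 001 → c = 100110, weight = 3.
  m = 101 → c = 110001, weight = 3.
  m = 011 → c = 001101, weight = 3.
  m = 111 → c = 011010, weight = 3.
Tally weights:
  weight 0: 1 codewords.
  weight 3: 4 codewords.
  weight 4: 3 codewords.
Minimum distance d = smallest w > 0 with A_w > 0 = 3.
Sanity: Σ A_w = 8 = 2^3 = 8 ✓.


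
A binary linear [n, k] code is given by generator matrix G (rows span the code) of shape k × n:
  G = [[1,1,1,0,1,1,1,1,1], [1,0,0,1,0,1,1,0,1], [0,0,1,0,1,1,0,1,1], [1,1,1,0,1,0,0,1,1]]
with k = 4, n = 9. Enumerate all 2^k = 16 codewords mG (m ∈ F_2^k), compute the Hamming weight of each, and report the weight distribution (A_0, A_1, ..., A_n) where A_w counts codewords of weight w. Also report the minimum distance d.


Weight distribution: A_0 = 1, A_2 = 1, A_3 = 3, A_4 = 2, A_5 = 4, A_6 = 3, A_7 = 1, A_8 = 1. Minimum distance d = 2.

Enumerate all 2^4 = 16 messages m ∈ F_2^4.
For each, compute codeword c = mG in F_2^9, then tally its weight.
  m = 0000 → c = 000000000, weight = 0.
  m = 1000 → c = 111011111, weight = 8.
  m = 0100 → c = 100101101, weight = 5.
  m = 1100 → c = 011110010, weight = 5.
  m = 0010 → c = 001011011, weight = 5.
  m = 1010 → c = 110000100, weight = 3.
  m = 0110 → c = 101110110, weight = 6.
  m = 1110 → c = 010101001, weight = 4.
  m = 0001 → c = 111010011, weight = 6.
  m = 1001 → c = 000001100, weight = 2.
  m = 0101 → c = 011111110, weight = 7.
  m = 1101 → c = 100100001, weight = 3.
  m = 0011 → c = 110001000, weight = 3.
  m = 1011 → c = 001010111, weight = 5.
  m = 0111 → c = 010100101, weight = 4.
  m = 1111 → c = 101111010, weight = 6.
Tally weights:
  weight 0: 1 codewords.
  weight 2: 1 codewords.
  weight 3: 3 codewords.
  weight 4: 2 codewords.
  weight 5: 4 codewords.
  weight 6: 3 codewords.
  weight 7: 1 codewords.
  weight 8: 1 codewords.
Minimum distance d = smallest w > 0 with A_w > 0 = 2.
Sanity: Σ A_w = 16 = 2^4 = 16 ✓.


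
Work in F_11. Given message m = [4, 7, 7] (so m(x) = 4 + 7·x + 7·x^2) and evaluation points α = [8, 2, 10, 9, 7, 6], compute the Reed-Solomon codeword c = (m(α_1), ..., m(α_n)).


c = [2, 2, 4, 7, 0, 1]

Message polynomial: m(x) = 4 + 7·x + 7·x^2 (mod 11).
For each evaluation point α_i, compute m(α_i) mod 11:
  α_1 = 8: Horner steps 7 → 8 → 2, so m(8) = 2.
  α_2 = 2: Horner steps 7 → 10 → 2, so m(2) = 2.
  α_3 = 10: Horner steps 7 → 0 → 4, so m(10) = 4.
  α_4 = 9: Horner steps 7 → 4 → 7, so m(9) = 7.
  α_5 = 7: Horner steps 7 → 1 → 0, so m(7) = 0.
  α_6 = 6: Horner steps 7 → 5 → 1, so m(6) = 1.
Codeword c = [2, 2, 4, 7, 0, 1] ∈ F_11^6.


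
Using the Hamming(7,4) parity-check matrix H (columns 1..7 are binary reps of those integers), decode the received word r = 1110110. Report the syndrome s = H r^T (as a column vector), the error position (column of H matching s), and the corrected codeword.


s = (0, 1, 1)^T, error position = 3, corrected codeword c = 1100110

Compute s = H r^T mod 2 one row at a time:
  s_1 = 0 + 1 + 1 + 0 = 2 ≡ 0 (mod 2).
  s_2 = 1 + 1 + 1 + 0 = 3 ≡ 1 (mod 2).
  s_3 = 1 + 1 + 1 + 0 = 3 ≡ 1 (mod 2).
s = (0, 1, 1)^T — this equals column 3 of H (binary 011), so error is at position 3.
Correct: flip bit 3 of r = 1110110 to get c = 1100110.


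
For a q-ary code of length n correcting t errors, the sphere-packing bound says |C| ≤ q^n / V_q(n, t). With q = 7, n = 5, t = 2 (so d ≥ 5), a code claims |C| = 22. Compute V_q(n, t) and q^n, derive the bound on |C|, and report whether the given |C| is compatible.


V_q(n, t) = 391, q^n = 16807, Hamming bound = 42, |C| = 22 ≤ bound (satisfied).

Step 1: Compute V_q(n, t) = Σ_{j=0}^2 C(n, j) (q−1)^j.
  j = 0: C(5,0)·(6)^0 = 1·1 = 1.
  j = 1: C(5,1)·(6)^1 = 5·6 = 30.
  j = 2: C(5,2)·(6)^2 = 10·36 = 360.
  V_q(n, t) = 1 + 30 + 360 = 391.
Step 2: q^n = 7^5 = 16807.
Step 3: Hamming bound ⌊q^n / V_q(n,t)⌋ = ⌊16807/391⌋ = 42.
Step 4: Compare |C| = 22 to 42: satisfied.
The claimed |C| lies below the Hamming bound.


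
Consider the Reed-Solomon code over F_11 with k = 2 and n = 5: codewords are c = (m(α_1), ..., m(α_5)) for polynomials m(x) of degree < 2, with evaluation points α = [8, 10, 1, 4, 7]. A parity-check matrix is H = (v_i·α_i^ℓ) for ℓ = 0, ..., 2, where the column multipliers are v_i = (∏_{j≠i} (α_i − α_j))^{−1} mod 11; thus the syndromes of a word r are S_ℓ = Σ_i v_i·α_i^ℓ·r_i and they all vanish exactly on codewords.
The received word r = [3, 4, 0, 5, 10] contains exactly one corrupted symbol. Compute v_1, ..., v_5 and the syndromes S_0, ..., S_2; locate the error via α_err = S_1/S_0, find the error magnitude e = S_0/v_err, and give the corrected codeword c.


S = (5, 7, 1), error at position 1, error magnitude e = 6, c = [8, 4, 0, 5, 10].

Step 1: column multipliers v_i = (∏_{j≠i}(α_i − α_j))^{−1} mod 11.
  i = 1 (α = 8): (8−10)(8−1)(8−4)(8−7) = (−2)·7·4·1 = −56 ≡ 10, so v_1 = 10^{−1} = 10 (mod 11).
  i = 2 (α = 10): (10−8)(10−1)(10−4)(10−7) = 2·9·6·3 = 324 ≡ 5, so v_2 = 5^{−1} = 9 (mod 11).
  i = 3 (α = 1): (1−8)(1−10)(1−4)(1−7) = (−7)·(−9)·(−3)·(−6) = 1134 ≡ 1, so v_3 = 1^{−1} = 1 (mod 11).
  i = 4 (α = 4): (4−8)(4−10)(4−1)(4−7) = (−4)·(−6)·3·(−3) = −216 ≡ 4, so v_4 = 4^{−1} = 3 (mod 11).
  i = 5 (α = 7): (7−8)(7−10)(7−1)(7−4) = (−1)·(−3)·6·3 = 54 ≡ 10, so v_5 = 10^{−1} = 10 (mod 11).
  v = [10, 9, 1, 3, 10].
Step 2: syndromes of r = [3, 4, 0, 5, 10] (all sums mod 11).
  S_0 = Σ v_i r_i = 10·3 + 9·4 + 1·0 + 3·5 + 10·10 = 181 ≡ 5.
  S_1 = Σ v_i α_i r_i = 10·8·3 + 9·10·4 + 1·1·0 + 3·4·5 + 10·7·10 = 1360 ≡ 7.
  α_i^2 mod 11 = [9, 1, 1, 5, 5].
  S_2 = Σ v_i α_i^2 r_i = 10·9·3 + 9·1·4 + 1·1·0 + 3·5·5 + 10·5·10 = 881 ≡ 1.
  S = (5, 7, 1) ≠ 0, so r is not a codeword (an error is present).
Step 3: locate the error. For a single error e at position i, S_ℓ = v_i·e·α_i^ℓ, so α_err = S_1/S_0.
  S_0^{−1} = 5^{−1} = 9 (mod 11), so α_err = 7·9 = 63 ≡ 8 = α_1. Error position i = 1.
  Consistency check: S_2/S_1 = 1·8 = 8 ≡ 8 = α_err ✓ (single-error assumption holds).
Step 4: error magnitude e = S_0/v_1 = S_0·∏_{j≠1}(α_1 − α_j) = 5·10 = 50 ≡ 6 (mod 11).
Step 5: correct position 1: c_1 = r_1 − e = 3 − 6 ≡ 8 (mod 11). Hence c = [8, 4, 0, 5, 10].
  Check: interpolating c through the α_i gives m(x) = 2 + 9·x (degree < 2) with m(α_i) = c_i for every i, so c is indeed a codeword.


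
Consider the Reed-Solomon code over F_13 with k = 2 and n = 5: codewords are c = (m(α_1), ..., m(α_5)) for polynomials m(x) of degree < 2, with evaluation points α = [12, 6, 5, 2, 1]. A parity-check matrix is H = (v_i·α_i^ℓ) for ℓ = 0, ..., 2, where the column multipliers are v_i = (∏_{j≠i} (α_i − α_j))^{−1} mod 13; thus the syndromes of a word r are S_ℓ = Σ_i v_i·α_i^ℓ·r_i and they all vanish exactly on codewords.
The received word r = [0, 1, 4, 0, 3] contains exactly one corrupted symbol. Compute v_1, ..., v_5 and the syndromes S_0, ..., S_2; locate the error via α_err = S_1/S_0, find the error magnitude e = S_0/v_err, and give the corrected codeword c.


S = (6, 7, 6), error at position 1, error magnitude e = 4, c = [9, 1, 4, 0, 3].

Step 1: column multipliers v_i = (∏_{j≠i}(α_i − α_j))^{−1} mod 13.
  i = 1 (α = 12): (12−6)(12−5)(12−2)(12−1) = 6·7·10·11 = 4620 ≡ 5, so v_1 = 5^{−1} = 8 (mod 13).
  i = 2 (α = 6): (6−12)(6−5)(6−2)(6−1) = (−6)·1·4·5 = −120 ≡ 10, so v_2 = 10^{−1} = 4 (mod 13).
  i = 3 (α = 5): (5−12)(5−6)(5−2)(5−1) = (−7)·(−1)·3·4 = 84 ≡ 6, so v_3 = 6^{−1} = 11 (mod 13).
  i = 4 (α = 2): (2−12)(2−6)(2−5)(2−1) = (−10)·(−4)·(−3)·1 = −120 ≡ 10, so v_4 = 10^{−1} = 4 (mod 13).
  i = 5 (α = 1): (1−12)(1−6)(1−5)(1−2) = (−11)·(−5)·(−4)·(−1) = 220 ≡ 12, so v_5 = 12^{−1} = 12 (mod 13).
  v = [8, 4, 11, 4, 12].
Step 2: syndromes of r = [0, 1, 4, 0, 3] (all sums mod 13).
  S_0 = Σ v_i r_i = 8·0 + 4·1 + 11·4 + 4·0 + 12·3 = 84 ≡ 6.
  S_1 = Σ v_i α_i r_i = 8·12·0 + 4·6·1 + 11·5·4 + 4·2·0 + 12·1·3 = 280 ≡ 7.
  α_i^2 mod 13 = [1, 10, 12, 4, 1].
  S_2 = Σ v_i α_i^2 r_i = 8·1·0 + 4·10·1 + 11·12·4 + 4·4·0 + 12·1·3 = 604 ≡ 6.
  S = (6, 7, 6) ≠ 0, so r is not a codeword (an error is present).
Step 3: locate the error. For a single error e at position i, S_ℓ = v_i·e·α_i^ℓ, so α_err = S_1/S_0.
  S_0^{−1} = 6^{−1} = 11 (mod 13), so α_err = 7·11 = 77 ≡ 12 = α_1. Error position i = 1.
  Consistency check: S_2/S_1 = 6·2 = 12 ≡ 12 = α_err ✓ (single-error assumption holds).
Step 4: error magnitude e = S_0/v_1 = S_0·∏_{j≠1}(α_1 − α_j) = 6·5 = 30 ≡ 4 (mod 13).
Step 5: correct position 1: c_1 = r_1 − e = 0 − 4 ≡ 9 (mod 13). Hence c = [9, 1, 4, 0, 3].
  Check: interpolating c through the α_i gives m(x) = 6 + 10·x (degree < 2) with m(α_i) = c_i for every i, so c is indeed a codeword.


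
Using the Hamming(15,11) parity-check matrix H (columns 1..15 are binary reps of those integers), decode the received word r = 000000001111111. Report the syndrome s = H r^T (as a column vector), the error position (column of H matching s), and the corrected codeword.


s = (1, 0, 0, 0)^T, error position = 8, corrected codeword c = 000000011111111

Compute s = H r^T mod 2 one row at a time:
  s_1 = 0 + 1 + 1 + 1 + 1 + 1 + 1 + 1 = 7 ≡ 1 (mod 2).
  s_2 = 0 + 0 + 0 + 0 + 1 + 1 + 1 + 1 = 4 ≡ 0 (mod 2).
  s_3 = 0 + 0 + 0 + 0 + 1 + 1 + 1 + 1 = 4 ≡ 0 (mod 2).
  s_4 = 0 + 0 + 0 + 0 + 1 + 1 + 1 + 1 = 4 ≡ 0 (mod 2).
s = (1, 0, 0, 0)^T — this equals column 8 of H (binary 1000), so error is at position 8.
Correct: flip bit 8 of r = 000000001111111 to get c = 000000011111111.


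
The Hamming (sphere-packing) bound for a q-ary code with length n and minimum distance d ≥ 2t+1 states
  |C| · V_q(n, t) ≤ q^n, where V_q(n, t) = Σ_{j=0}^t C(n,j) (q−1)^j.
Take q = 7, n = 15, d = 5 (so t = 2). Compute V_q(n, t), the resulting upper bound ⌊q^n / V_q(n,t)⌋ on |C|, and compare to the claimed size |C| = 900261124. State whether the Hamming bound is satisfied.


V_q(n, t) = 3871, q^n = 4747561509943, Hamming bound = 1226443169, |C| = 900261124 ≤ bound (satisfied).

Step 1: Compute V_q(n, t) = Σ_{j=0}^2 C(n, j) (q−1)^j.
  j = 0: C(15,0)·(6)^0 = 1·1 = 1.
  j = 1: C(15,1)·(6)^1 = 15·6 = 90.
  j = 2: C(15,2)·(6)^2 = 105·36 = 3780.
  V_q(n, t) = 1 + 90 + 3780 = 3871.
Step 2: q^n = 7^15 = 4747561509943.
Step 3: Hamming bound ⌊q^n / V_q(n,t)⌋ = ⌊4747561509943/3871⌋ = 1226443169.
Step 4: Compare |C| = 900261124 to 1226443169: satisfied.
The claimed |C| lies below the Hamming bound.


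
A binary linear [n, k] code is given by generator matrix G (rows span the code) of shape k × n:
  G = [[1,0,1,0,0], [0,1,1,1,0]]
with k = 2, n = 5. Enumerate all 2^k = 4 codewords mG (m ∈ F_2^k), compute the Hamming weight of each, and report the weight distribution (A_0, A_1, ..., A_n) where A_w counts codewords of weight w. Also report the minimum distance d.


Weight distribution: A_0 = 1, A_2 = 1, A_3 = 2. Minimum distance d = 2.

Enumerate all 2^2 = 4 messages m ∈ F_2^2.
For each, compute codeword c = mG in F_2^5, then tally its weight.
  m = 00 → c = 00000, weight = 0.
  m = 10 → c = 10100, weight = 2.
  m = 01 → c = 01110, weight = 3.
  m = 11 → c = 11010, weight = 3.
Tally weights:
  weight 0: 1 codewords.
  weight 2: 1 codewords.
  weight 3: 2 codewords.
Minimum distance d = smallest w > 0 with A_w > 0 = 2.
Sanity: Σ A_w = 4 = 2^2 = 4 ✓.


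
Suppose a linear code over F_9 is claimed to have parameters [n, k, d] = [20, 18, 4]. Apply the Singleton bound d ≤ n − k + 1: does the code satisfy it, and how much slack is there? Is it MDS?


Singleton RHS = n − k + 1 = 3, slack = -1, bound violated (no such code; not MDS).

Singleton bound: d ≤ n − k + 1.
Here n = 20, k = 18, so n − k + 1 = 3.
Given d = 4, check d ≤ 3: NO.
Slack = (n − k + 1) − d = -1.
The slack is negative: d = 4 exceeds n − k + 1 = 3 by 1, so the Singleton bound is violated and no linear [20, 18, 4]_9 code can exist. In particular it is not MDS (MDS requires d = n − k + 1 exactly).
Description: the claimed parameters are [20, 18, 4]_9; such a code would be impossible (violates the Singleton bound).


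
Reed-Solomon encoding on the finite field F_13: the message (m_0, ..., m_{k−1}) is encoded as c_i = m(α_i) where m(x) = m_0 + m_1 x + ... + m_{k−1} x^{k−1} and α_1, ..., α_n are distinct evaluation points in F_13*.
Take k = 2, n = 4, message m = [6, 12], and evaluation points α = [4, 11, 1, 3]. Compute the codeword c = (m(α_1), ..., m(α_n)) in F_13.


c = [2, 8, 5, 3]

Message polynomial: m(x) = 6 + 12·x (mod 13).
For each evaluation point α_i, compute m(α_i) mod 13:
  α_1 = 4: Horner steps 12 → 2, so m(4) = 2.
  α_2 = 11: Horner steps 12 → 8, so m(11) = 8.
  α_3 = 1: Horner steps 12 → 5, so m(1) = 5.
  α_4 = 3: Horner steps 12 → 3, so m(3) = 3.
Codeword c = [2, 8, 5, 3] ∈ F_13^4.


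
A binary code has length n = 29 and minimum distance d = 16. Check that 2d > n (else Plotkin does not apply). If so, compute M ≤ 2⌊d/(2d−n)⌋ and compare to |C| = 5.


Plotkin bound M ≤ 10; given |C| = 5 ≤ bound (satisfied).

Check applicability: 2d = 32, n = 29.
2d − n = 3 > 0, so Plotkin applies.
Compute d/(2d−n) = 16/3 ≈ 5.3333.
⌊d/(2d−n)⌋ = 5.
Plotkin bound: M ≤ 2·5 = 10.
Given |C| = 5, check: satisfied.
This |C| is below the Plotkin bound.


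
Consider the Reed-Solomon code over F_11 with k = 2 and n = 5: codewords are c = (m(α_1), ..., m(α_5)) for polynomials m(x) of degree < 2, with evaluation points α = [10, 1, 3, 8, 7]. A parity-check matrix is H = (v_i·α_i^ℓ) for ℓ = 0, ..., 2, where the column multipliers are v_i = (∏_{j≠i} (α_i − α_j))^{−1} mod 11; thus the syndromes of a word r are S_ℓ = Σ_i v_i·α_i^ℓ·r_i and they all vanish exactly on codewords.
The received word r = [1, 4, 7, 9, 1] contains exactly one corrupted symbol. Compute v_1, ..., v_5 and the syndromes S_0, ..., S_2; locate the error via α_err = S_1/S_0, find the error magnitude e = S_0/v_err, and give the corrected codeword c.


S = (9, 8, 1), error at position 5, error magnitude e = 10, c = [1, 4, 7, 9, 2].

Step 1: column multipliers v_i = (∏_{j≠i}(α_i − α_j))^{−1} mod 11.
  i = 1 (α = 10): (10−1)(10−3)(10−8)(10−7) = 9·7·2·3 = 378 ≡ 4, so v_1 = 4^{−1} = 3 (mod 11).
  i = 2 (α = 1): (1−10)(1−3)(1−8)(1−7) = (−9)·(−2)·(−7)·(−6) = 756 ≡ 8, so v_2 = 8^{−1} = 7 (mod 11).
  i = 3 (α = 3): (3−10)(3−1)(3−8)(3−7) = (−7)·2·(−5)·(−4) = −280 ≡ 6, so v_3 = 6^{−1} = 2 (mod 11).
  i = 4 (α = 8): (8−10)(8−1)(8−3)(8−7) = (−2)·7·5·1 = −70 ≡ 7, so v_4 = 7^{−1} = 8 (mod 11).
  i = 5 (α = 7): (7−10)(7−1)(7−3)(7−8) = (−3)·6·4·(−1) = 72 ≡ 6, so v_5 = 6^{−1} = 2 (mod 11).
  v = [3, 7, 2, 8, 2].
Step 2: syndromes of r = [1, 4, 7, 9, 1] (all sums mod 11).
  S_0 = Σ v_i r_i = 3·1 + 7·4 + 2·7 + 8·9 + 2·1 = 119 ≡ 9.
  S_1 = Σ v_i α_i r_i = 3·10·1 + 7·1·4 + 2·3·7 + 8·8·9 + 2·7·1 = 690 ≡ 8.
  α_i^2 mod 11 = [1, 1, 9, 9, 5].
  S_2 = Σ v_i α_i^2 r_i = 3·1·1 + 7·1·4 + 2·9·7 + 8·9·9 + 2·5·1 = 815 ≡ 1.
  S = (9, 8, 1) ≠ 0, so r is not a codeword (an error is present).
Step 3: locate the error. For a single error e at position i, S_ℓ = v_i·e·α_i^ℓ, so α_err = S_1/S_0.
  S_0^{−1} = 9^{−1} = 5 (mod 11), so α_err = 8·5 = 40 ≡ 7 = α_5. Error position i = 5.
  Consistency check: S_2/S_1 = 1·7 = 7 ≡ 7 = α_err ✓ (single-error assumption holds).
Step 4: error magnitude e = S_0/v_5 = S_0·∏_{j≠5}(α_5 − α_j) = 9·6 = 54 ≡ 10 (mod 11).
Step 5: correct position 5: c_5 = r_5 − e = 1 − 10 ≡ 2 (mod 11). Hence c = [1, 4, 7, 9, 2].
  Check: interpolating c through the α_i gives m(x) = 8 + 7·x (degree < 2) with m(α_i) = c_i for every i, so c is indeed a codeword.


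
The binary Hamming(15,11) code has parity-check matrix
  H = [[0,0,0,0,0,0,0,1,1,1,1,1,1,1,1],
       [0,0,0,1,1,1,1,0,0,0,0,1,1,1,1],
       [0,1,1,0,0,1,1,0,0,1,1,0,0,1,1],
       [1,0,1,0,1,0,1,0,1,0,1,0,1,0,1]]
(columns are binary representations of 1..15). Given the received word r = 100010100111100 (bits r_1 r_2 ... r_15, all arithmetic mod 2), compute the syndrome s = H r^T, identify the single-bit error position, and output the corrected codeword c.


s = (0, 0, 1, 1)^T, error position = 3, corrected codeword c = 101010100111100

Compute s = H r^T mod 2 one row at a time:
  s_1 = 0 + 0 + 1 + 1 + 1 + 1 + 0 + 0 = 4 ≡ 0 (mod 2).
  s_2 = 0 + 1 + 0 + 1 + 1 + 1 + 0 + 0 = 4 ≡ 0 (mod 2).
  s_3 = 0 + 0 + 0 + 1 + 1 + 1 + 0 + 0 = 3 ≡ 1 (mod 2).
  s_4 = 1 + 0 + 1 + 1 + 0 + 1 + 1 + 0 = 5 ≡ 1 (mod 2).
s = (0, 0, 1, 1)^T — this equals column 3 of H (binary 0011), so error is at position 3.
Correct: flip bit 3 of r = 100010100111100 to get c = 101010100111100.


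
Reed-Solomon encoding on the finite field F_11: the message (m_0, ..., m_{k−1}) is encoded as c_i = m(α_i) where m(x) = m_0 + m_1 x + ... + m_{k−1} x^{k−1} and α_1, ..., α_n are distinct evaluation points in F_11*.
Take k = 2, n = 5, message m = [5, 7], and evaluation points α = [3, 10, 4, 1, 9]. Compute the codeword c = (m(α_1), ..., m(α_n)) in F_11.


c = [4, 9, 0, 1, 2]

Message polynomial: m(x) = 5 + 7·x (mod 11).
For each evaluation point α_i, compute m(α_i) mod 11:
  α_1 = 3: Horner steps 7 → 4, so m(3) = 4.
  α_2 = 10: Horner steps 7 → 9, so m(10) = 9.
  α_3 = 4: Horner steps 7 → 0, so m(4) = 0.
  α_4 = 1: Horner steps 7 → 1, so m(1) = 1.
  α_5 = 9: Horner steps 7 → 2, so m(9) = 2.
Codeword c = [4, 9, 0, 1, 2] ∈ F_11^5.


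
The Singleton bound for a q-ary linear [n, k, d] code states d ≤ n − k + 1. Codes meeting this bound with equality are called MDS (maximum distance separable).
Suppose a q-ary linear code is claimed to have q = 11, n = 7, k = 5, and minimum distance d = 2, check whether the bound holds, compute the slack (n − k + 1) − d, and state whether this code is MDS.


Singleton RHS = n − k + 1 = 3, slack = 1, bound satisfied, not MDS.

Singleton bound: d ≤ n − k + 1.
Here n = 7, k = 5, so n − k + 1 = 3.
Given d = 2, check d ≤ 3: YES.
Slack = (n − k + 1) − d = 1.
The code is NOT MDS (slack = 1 > 0).
Description: the claimed parameters are [7, 5, 2]_11; such a code would be non-MDS.


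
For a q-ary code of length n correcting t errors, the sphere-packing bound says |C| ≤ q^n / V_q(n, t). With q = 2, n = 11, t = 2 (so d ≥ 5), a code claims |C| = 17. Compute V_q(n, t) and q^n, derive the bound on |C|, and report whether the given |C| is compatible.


V_q(n, t) = 67, q^n = 2048, Hamming bound = 30, |C| = 17 ≤ bound (satisfied).

Step 1: Compute V_q(n, t) = Σ_{j=0}^2 C(n, j) (q−1)^j.
  j = 0: C(11,0)·(1)^0 = 1·1 = 1.
  j = 1: C(11,1)·(1)^1 = 11·1 = 11.
  j = 2: C(11,2)·(1)^2 = 55·1 = 55.
  V_q(n, t) = 1 + 11 + 55 = 67.
Step 2: q^n = 2^11 = 2048.
Step 3: Hamming bound ⌊q^n / V_q(n,t)⌋ = ⌊2048/67⌋ = 30.
Step 4: Compare |C| = 17 to 30: satisfied.
The claimed |C| lies below the Hamming bound.


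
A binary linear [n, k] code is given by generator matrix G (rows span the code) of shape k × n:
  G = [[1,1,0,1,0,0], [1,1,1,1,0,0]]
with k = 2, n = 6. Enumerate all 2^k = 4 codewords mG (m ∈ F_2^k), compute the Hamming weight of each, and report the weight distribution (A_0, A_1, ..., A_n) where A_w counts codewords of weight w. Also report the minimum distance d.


Weight distribution: A_0 = 1, A_1 = 1, A_3 = 1, A_4 = 1. Minimum distance d = 1.

Enumerate all 2^2 = 4 messages m ∈ F_2^2.
For each, compute codeword c = mG in F_2^6, then tally its weight.
  m = 00 → c = 000000, weight = 0.
  m = 10 → c = 110100, weight = 3.
  m = 01 → c = 111100, weight = 4.
  m = 11 → c = 001000, weight = 1.
Tally weights:
  weight 0: 1 codewords.
  weight 1: 1 codewords.
  weight 3: 1 codewords.
  weight 4: 1 codewords.
Minimum distance d = smallest w > 0 with A_w > 0 = 1.
Sanity: Σ A_w = 4 = 2^2 = 4 ✓.


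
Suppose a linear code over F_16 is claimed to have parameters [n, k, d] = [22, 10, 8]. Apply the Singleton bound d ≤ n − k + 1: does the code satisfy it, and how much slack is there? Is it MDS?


Singleton RHS = n − k + 1 = 13, slack = 5, bound satisfied, not MDS.

Singleton bound: d ≤ n − k + 1.
Here n = 22, k = 10, so n − k + 1 = 13.
Given d = 8, check d ≤ 13: YES.
Slack = (n − k + 1) − d = 5.
The code is NOT MDS (slack = 5 > 0).
Description: the claimed parameters are [22, 10, 8]_16; such a code would be non-MDS.


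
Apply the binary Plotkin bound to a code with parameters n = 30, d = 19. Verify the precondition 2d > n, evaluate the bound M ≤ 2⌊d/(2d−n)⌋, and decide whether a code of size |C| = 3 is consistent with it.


Plotkin bound M ≤ 4; given |C| = 3 ≤ bound (satisfied).

Check applicability: 2d = 38, n = 30.
2d − n = 8 > 0, so Plotkin applies.
Compute d/(2d−n) = 19/8 ≈ 2.3750.
⌊d/(2d−n)⌋ = 2.
Plotkin bound: M ≤ 2·2 = 4.
Given |C| = 3, check: satisfied.
This |C| is below the Plotkin bound.


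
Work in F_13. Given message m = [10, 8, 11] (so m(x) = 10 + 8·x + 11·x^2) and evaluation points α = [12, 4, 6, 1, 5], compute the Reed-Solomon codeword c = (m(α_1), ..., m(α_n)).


c = [0, 10, 12, 3, 0]

Message polynomial: m(x) = 10 + 8·x + 11·x^2 (mod 13).
For each evaluation point α_i, compute m(α_i) mod 13:
  α_1 = 12: Horner steps 11 → 10 → 0, so m(12) = 0.
  α_2 = 4: Horner steps 11 → 0 → 10, so m(4) = 10.
  α_3 = 6: Horner steps 11 → 9 → 12, so m(6) = 12.
  α_4 = 1: Horner steps 11 → 6 → 3, so m(1) = 3.
  α_5 = 5: Horner steps 11 → 11 → 0, so m(5) = 0.
Codeword c = [0, 10, 12, 3, 0] ∈ F_13^5.


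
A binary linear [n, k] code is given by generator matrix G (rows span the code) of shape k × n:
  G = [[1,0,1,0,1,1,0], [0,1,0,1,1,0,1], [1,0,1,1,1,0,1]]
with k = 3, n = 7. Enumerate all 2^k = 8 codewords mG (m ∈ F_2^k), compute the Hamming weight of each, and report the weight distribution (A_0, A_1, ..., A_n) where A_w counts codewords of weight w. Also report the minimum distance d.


Weight distribution: A_0 = 1, A_3 = 3, A_4 = 2, A_5 = 1, A_6 = 1. Minimum distance d = 3.

Enumerate all 2^3 = 8 messages m ∈ F_2^3.
For each, compute codeword c = mG in F_2^7, then tally its weight.
  m = 000 → c = 0000000, weight = 0.
  m = 100 → c = 1010110, weight = 4.
  m = 010 → c = 0101101, weight = 4.
  m = 110 → c = 1111011, weight = 6.
  m = 001 → c = 1011101, weight = 5.
  m = 101 → c = 0001011, weight = 3.
  m = 011 → c = 1110000, weight = 3.
  m = 111 → c = 0100110, weight = 3.
Tally weights:
  weight 0: 1 codewords.
  weight 3: 3 codewords.
  weight 4: 2 codewords.
  weight 5: 1 codewords.
  weight 6: 1 codewords.
Minimum distance d = smallest w > 0 with A_w > 0 = 3.
Sanity: Σ A_w = 8 = 2^3 = 8 ✓.


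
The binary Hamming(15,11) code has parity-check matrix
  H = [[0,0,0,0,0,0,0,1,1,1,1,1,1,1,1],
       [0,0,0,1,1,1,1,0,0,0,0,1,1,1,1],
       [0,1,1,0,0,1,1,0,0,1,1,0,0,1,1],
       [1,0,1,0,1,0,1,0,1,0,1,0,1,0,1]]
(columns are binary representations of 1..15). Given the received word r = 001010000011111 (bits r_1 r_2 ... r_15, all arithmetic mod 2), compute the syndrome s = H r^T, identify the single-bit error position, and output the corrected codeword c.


s = (1, 1, 0, 1)^T, error position = 13, corrected codeword c = 001010000011011

Compute s = H r^T mod 2 one row at a time:
  s_1 = 0 + 0 + 0 + 1 + 1 + 1 + 1 + 1 = 5 ≡ 1 (mod 2).
  s_2 = 0 + 1 + 0 + 0 + 1 + 1 + 1 + 1 = 5 ≡ 1 (mod 2).
  s_3 = 0 + 1 + 0 + 0 + 0 + 1 + 1 + 1 = 4 ≡ 0 (mod 2).
  s_4 = 0 + 1 + 1 + 0 + 0 + 1 + 1 + 1 = 5 ≡ 1 (mod 2).
s = (1, 1, 0, 1)^T — this equals column 13 of H (binary 1101), so error is at position 13.
Correct: flip bit 13 of r = 001010000011111 to get c = 001010000011011.


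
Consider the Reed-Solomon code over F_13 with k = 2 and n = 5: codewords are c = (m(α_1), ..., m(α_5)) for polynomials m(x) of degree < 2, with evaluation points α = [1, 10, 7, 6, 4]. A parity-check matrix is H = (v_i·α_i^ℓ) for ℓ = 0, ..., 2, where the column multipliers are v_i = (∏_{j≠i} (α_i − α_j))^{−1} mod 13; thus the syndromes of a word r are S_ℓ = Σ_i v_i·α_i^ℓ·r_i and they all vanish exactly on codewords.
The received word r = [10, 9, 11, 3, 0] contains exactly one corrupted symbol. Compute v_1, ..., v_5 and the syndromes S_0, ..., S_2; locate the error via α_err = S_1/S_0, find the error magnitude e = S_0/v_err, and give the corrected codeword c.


S = (2, 2, 2), error at position 1, error magnitude e = 8, c = [2, 9, 11, 3, 0].

Step 1: column multipliers v_i = (∏_{j≠i}(α_i − α_j))^{−1} mod 13.
  i = 1 (α = 1): (1−10)(1−7)(1−6)(1−4) = (−9)·(−6)·(−5)·(−3) = 810 ≡ 4, so v_1 = 4^{−1} = 10 (mod 13).
  i = 2 (α = 10): (10−1)(10−7)(10−6)(10−4) = 9·3·4·6 = 648 ≡ 11, so v_2 = 11^{−1} = 6 (mod 13).
  i = 3 (α = 7): (7−1)(7−10)(7−6)(7−4) = 6·(−3)·1·3 = −54 ≡ 11, so v_3 = 11^{−1} = 6 (mod 13).
  i = 4 (α = 6): (6−1)(6−10)(6−7)(6−4) = 5·(−4)·(−1)·2 = 40 ≡ 1, so v_4 = 1^{−1} = 1 (mod 13).
  i = 5 (α = 4): (4−1)(4−10)(4−7)(4−6) = 3·(−6)·(−3)·(−2) = −108 ≡ 9, so v_5 = 9^{−1} = 3 (mod 13).
  v = [10, 6, 6, 1, 3].
Step 2: syndromes of r = [10, 9, 11, 3, 0] (all sums mod 13).
  S_0 = Σ v_i r_i = 10·10 + 6·9 + 6·11 + 1·3 + 3·0 = 223 ≡ 2.
  S_1 = Σ v_i α_i r_i = 10·1·10 + 6·10·9 + 6·7·11 + 1·6·3 + 3·4·0 = 1120 ≡ 2.
  α_i^2 mod 13 = [1, 9, 10, 10, 3].
  S_2 = Σ v_i α_i^2 r_i = 10·1·10 + 6·9·9 + 6·10·11 + 1·10·3 + 3·3·0 = 1276 ≡ 2.
  S = (2, 2, 2) ≠ 0, so r is not a codeword (an error is present).
Step 3: locate the error. For a single error e at position i, S_ℓ = v_i·e·α_i^ℓ, so α_err = S_1/S_0.
  S_0^{−1} = 2^{−1} = 7 (mod 13), so α_err = 2·7 = 14 ≡ 1 = α_1. Error position i = 1.
  Consistency check: S_2/S_1 = 2·7 = 14 ≡ 1 = α_err ✓ (single-error assumption holds).
Step 4: error magnitude e = S_0/v_1 = S_0·∏_{j≠1}(α_1 − α_j) = 2·4 = 8 ≡ 8 (mod 13).
Step 5: correct position 1: c_1 = r_1 − e = 10 − 8 ≡ 2 (mod 13). Hence c = [2, 9, 11, 3, 0].
  Check: interpolating c through the α_i gives m(x) = 7 + 8·x (degree < 2) with m(α_i) = c_i for every i, so c is indeed a codeword.


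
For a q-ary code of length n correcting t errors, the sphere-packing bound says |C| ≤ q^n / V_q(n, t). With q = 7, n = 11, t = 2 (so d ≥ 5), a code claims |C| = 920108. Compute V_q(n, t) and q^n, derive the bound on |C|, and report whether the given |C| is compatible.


V_q(n, t) = 2047, q^n = 1977326743, Hamming bound = 965963, |C| = 920108 ≤ bound (satisfied).

Step 1: Compute V_q(n, t) = Σ_{j=0}^2 C(n, j) (q−1)^j.
  j = 0: C(11,0)·(6)^0 = 1·1 = 1.
  j = 1: C(11,1)·(6)^1 = 11·6 = 66.
  j = 2: C(11,2)·(6)^2 = 55·36 = 1980.
  V_q(n, t) = 1 + 66 + 1980 = 2047.
Step 2: q^n = 7^11 = 1977326743.
Step 3: Hamming bound ⌊q^n / V_q(n,t)⌋ = ⌊1977326743/2047⌋ = 965963.
Step 4: Compare |C| = 920108 to 965963: satisfied.
The claimed |C| lies below the Hamming bound.


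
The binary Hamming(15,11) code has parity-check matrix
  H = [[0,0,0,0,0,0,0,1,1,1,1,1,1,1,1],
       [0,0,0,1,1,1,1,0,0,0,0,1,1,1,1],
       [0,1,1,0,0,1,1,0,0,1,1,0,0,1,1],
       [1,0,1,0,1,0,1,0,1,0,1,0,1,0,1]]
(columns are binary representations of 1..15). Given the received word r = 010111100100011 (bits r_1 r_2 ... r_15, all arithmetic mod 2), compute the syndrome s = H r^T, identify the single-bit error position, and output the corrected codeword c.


s = (1, 0, 0, 1)^T, error position = 9, corrected codeword c = 010111101100011

Compute s = H r^T mod 2 one row at a time:
  s_1 = 0 + 0 + 1 + 0 + 0 + 0 + 1 + 1 = 3 ≡ 1 (mod 2).
  s_2 = 1 + 1 + 1 + 1 + 0 + 0 + 1 + 1 = 6 ≡ 0 (mod 2).
  s_3 = 1 + 0 + 1 + 1 + 1 + 0 + 1 + 1 = 6 ≡ 0 (mod 2).
  s_4 = 0 + 0 + 1 + 1 + 0 + 0 + 0 + 1 = 3 ≡ 1 (mod 2).
s = (1, 0, 0, 1)^T — this equals column 9 of H (binary 1001), so error is at position 9.
Correct: flip bit 9 of r = 010111100100011 to get c = 010111101100011.


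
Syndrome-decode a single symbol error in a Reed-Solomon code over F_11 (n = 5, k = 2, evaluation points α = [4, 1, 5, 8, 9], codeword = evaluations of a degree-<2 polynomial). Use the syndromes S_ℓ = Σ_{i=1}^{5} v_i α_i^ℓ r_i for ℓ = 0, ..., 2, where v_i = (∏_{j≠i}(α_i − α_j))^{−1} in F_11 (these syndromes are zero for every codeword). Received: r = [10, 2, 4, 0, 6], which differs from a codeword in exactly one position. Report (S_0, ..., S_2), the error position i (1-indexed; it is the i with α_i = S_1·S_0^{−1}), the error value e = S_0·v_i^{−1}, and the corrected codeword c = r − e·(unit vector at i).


S = (2, 8, 10), error at position 1, error magnitude e = 1, c = [9, 2, 4, 0, 6].

Step 1: column multipliers v_i = (∏_{j≠i}(α_i − α_j))^{−1} mod 11.
  i = 1 (α = 4): (4−1)(4−5)(4−8)(4−9) = 3·(−1)·(−4)·(−5) = −60 ≡ 6, so v_1 = 6^{−1} = 2 (mod 11).
  i = 2 (α = 1): (1−4)(1−5)(1−8)(1−9) = (−3)·(−4)·(−7)·(−8) = 672 ≡ 1, so v_2 = 1^{−1} = 1 (mod 11).
  i = 3 (α = 5): (5−4)(5−1)(5−8)(5−9) = 1·4·(−3)·(−4) = 48 ≡ 4, so v_3 = 4^{−1} = 3 (mod 11).
  i = 4 (α = 8): (8−4)(8−1)(8−5)(8−9) = 4·7·3·(−1) = −84 ≡ 4, so v_4 = 4^{−1} = 3 (mod 11).
  i = 5 (α = 9): (9−4)(9−1)(9−5)(9−8) = 5·8·4·1 = 160 ≡ 6, so v_5 = 6^{−1} = 2 (mod 11).
  v = [2, 1, 3, 3, 2].
Step 2: syndromes of r = [10, 2, 4, 0, 6] (all sums mod 11).
  S_0 = Σ v_i r_i = 2·10 + 1·2 + 3·4 + 3·0 + 2·6 = 46 ≡ 2.
  S_1 = Σ v_i α_i r_i = 2·4·10 + 1·1·2 + 3·5·4 + 3·8·0 + 2·9·6 = 250 ≡ 8.
  α_i^2 mod 11 = [5, 1, 3, 9, 4].
  S_2 = Σ v_i α_i^2 r_i = 2·5·10 + 1·1·2 + 3·3·4 + 3·9·0 + 2·4·6 = 186 ≡ 10.
  S = (2, 8, 10) ≠ 0, so r is not a codeword (an error is present).
Step 3: locate the error. For a single error e at position i, S_ℓ = v_i·e·α_i^ℓ, so α_err = S_1/S_0.
  S_0^{−1} = 2^{−1} = 6 (mod 11), so α_err = 8·6 = 48 ≡ 4 = α_1. Error position i = 1.
  Consistency check: S_2/S_1 = 10·7 = 70 ≡ 4 = α_err ✓ (single-error assumption holds).
Step 4: error magnitude e = S_0/v_1 = S_0·∏_{j≠1}(α_1 − α_j) = 2·6 = 12 ≡ 1 (mod 11).
Step 5: correct position 1: c_1 = r_1 − e = 10 − 1 ≡ 9 (mod 11). Hence c = [9, 2, 4, 0, 6].
  Check: interpolating c through the α_i gives m(x) = 7 + 6·x (degree < 2) with m(α_i) = c_i for every i, so c is indeed a codeword.


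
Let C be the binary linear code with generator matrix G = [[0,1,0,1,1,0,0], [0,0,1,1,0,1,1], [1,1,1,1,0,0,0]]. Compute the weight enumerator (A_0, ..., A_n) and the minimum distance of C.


Weight distribution: A_0 = 1, A_3 = 2, A_4 = 3, A_5 = 2. Minimum distance d = 3.

Enumerate all 2^3 = 8 messages m ∈ F_2^3.
For each, compute codeword c = mG in F_2^7, then tally its weight.
  m = 000 → c = 0000000, weight = 0.
  m = 100 → c = 0101100, weight = 3.
  m = 010 → c = 0011011, weight = 4.
  m = 110 → c = 0110111, weight = 5.
  m = 001 → c = 1111000, weight = 4.
  m = 101 → c = 1010100, weight = 3.
  m = 011 → c = 1100011, weight = 4.
  m = 111 → c = 1001111, weight = 5.
Tally weights:
  weight 0: 1 codewords.
  weight 3: 2 codewords.
  weight 4: 3 codewords.
  weight 5: 2 codewords.
Minimum distance d = smallest w > 0 with A_w > 0 = 3.
Sanity: Σ A_w = 8 = 2^3 = 8 ✓.


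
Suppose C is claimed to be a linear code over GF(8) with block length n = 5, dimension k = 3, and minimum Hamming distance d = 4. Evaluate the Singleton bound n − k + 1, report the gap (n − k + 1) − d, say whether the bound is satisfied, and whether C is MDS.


Singleton RHS = n − k + 1 = 3, slack = -1, bound violated (no such code; not MDS).

Singleton bound: d ≤ n − k + 1.
Here n = 5, k = 3, so n − k + 1 = 3.
Given d = 4, check d ≤ 3: NO.
Slack = (n − k + 1) − d = -1.
The slack is negative: d = 4 exceeds n − k + 1 = 3 by 1, so the Singleton bound is violated and no linear [5, 3, 4]_8 code can exist. In particular it is not MDS (MDS requires d = n − k + 1 exactly).
Description: the claimed parameters are [5, 3, 4]_8; such a code would be impossible (violates the Singleton bound).


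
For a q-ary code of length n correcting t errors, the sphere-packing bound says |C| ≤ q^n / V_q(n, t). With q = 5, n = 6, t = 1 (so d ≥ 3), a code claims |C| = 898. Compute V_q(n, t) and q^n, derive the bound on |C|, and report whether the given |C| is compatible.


V_q(n, t) = 25, q^n = 15625, Hamming bound = 625, |C| = 898 > bound (violated).

Step 1: Compute V_q(n, t) = Σ_{j=0}^1 C(n, j) (q−1)^j.
  j = 0: C(6,0)·(4)^0 = 1·1 = 1.
  j = 1: C(6,1)·(4)^1 = 6·4 = 24.
  V_q(n, t) = 1 + 24 = 25.
Step 2: q^n = 5^6 = 15625.
Step 3: Hamming bound ⌊q^n / V_q(n,t)⌋ = ⌊15625/25⌋ = 625.
Step 4: Compare |C| = 898 to 625: violated.
The claimed |C| lies above the Hamming bound, so no 5-ary code of length 6 with d ≥ 3 can have 898 codewords.


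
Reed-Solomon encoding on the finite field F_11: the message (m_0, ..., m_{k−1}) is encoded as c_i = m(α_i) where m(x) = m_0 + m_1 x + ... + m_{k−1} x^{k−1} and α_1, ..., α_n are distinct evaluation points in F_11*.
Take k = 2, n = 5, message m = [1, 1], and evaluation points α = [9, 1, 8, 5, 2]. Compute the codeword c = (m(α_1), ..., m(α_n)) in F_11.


c = [10, 2, 9, 6, 3]

Message polynomial: m(x) = 1 + 1·x (mod 11).
For each evaluation point α_i, compute m(α_i) mod 11:
  α_1 = 9: Horner steps 1 → 10, so m(9) = 10.
  α_2 = 1: Horner steps 1 → 2, so m(1) = 2.
  α_3 = 8: Horner steps 1 → 9, so m(8) = 9.
  α_4 = 5: Horner steps 1 → 6, so m(5) = 6.
  α_5 = 2: Horner steps 1 → 3, so m(2) = 3.
Codeword c = [10, 2, 9, 6, 3] ∈ F_11^5.


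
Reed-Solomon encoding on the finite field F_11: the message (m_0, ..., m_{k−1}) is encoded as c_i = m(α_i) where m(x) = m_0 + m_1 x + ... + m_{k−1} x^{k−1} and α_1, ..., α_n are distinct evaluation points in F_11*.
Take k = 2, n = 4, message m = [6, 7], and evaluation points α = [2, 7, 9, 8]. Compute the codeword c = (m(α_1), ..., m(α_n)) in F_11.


c = [9, 0, 3, 7]

Message polynomial: m(x) = 6 + 7·x (mod 11).
For each evaluation point α_i, compute m(α_i) mod 11:
  α_1 = 2: Horner steps 7 → 9, so m(2) = 9.
  α_2 = 7: Horner steps 7 → 0, so m(7) = 0.
  α_3 = 9: Horner steps 7 → 3, so m(9) = 3.
  α_4 = 8: Horner steps 7 → 7, so m(8) = 7.
Codeword c = [9, 0, 3, 7] ∈ F_11^4.
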